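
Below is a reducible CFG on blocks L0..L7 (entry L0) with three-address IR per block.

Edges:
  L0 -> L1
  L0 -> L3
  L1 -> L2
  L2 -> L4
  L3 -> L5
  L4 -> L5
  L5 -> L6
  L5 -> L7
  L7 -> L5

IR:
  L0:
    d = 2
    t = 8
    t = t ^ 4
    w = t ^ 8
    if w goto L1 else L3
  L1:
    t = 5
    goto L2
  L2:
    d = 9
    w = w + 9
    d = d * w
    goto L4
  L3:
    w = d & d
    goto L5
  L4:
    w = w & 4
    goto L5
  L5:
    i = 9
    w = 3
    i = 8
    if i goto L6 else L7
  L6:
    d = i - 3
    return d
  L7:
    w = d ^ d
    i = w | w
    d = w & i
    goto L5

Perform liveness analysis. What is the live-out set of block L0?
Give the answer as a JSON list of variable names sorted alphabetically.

Answer: ["d", "w"]

Derivation:
def/use:
  L0: {d,t,w} / ∅
  L1: {t} / ∅
  L2: {d,w} / {w}
  L3: {w} / {d}
  L4: {w} / {w}
  L5: {i,w} / ∅
  L6: {d} / {i}
  L7: {d,i,w} / {d}

Liveness:
  L0 li=∅ lo={d,w}
  L1 li={w} lo={w}
  L2 li={w} lo={d,w}
  L3 li={d} lo={d}
  L4 li={d,w} lo={d}
  L5 li={d} lo={d,i}
  L6 li={i} lo=∅
  L7 li={d} lo={d}

live-out(L0) = ["d", "w"]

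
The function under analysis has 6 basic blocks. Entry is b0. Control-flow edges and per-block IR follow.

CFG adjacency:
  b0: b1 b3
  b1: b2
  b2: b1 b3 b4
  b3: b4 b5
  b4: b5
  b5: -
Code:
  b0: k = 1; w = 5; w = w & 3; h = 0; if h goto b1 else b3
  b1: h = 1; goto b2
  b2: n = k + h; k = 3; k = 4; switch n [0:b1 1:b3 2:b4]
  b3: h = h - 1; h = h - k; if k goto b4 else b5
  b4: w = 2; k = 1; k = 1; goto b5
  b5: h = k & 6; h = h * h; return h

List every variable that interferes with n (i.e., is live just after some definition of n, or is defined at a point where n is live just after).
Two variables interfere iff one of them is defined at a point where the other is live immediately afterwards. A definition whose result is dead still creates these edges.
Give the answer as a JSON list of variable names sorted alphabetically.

Block summaries:
  b0 def {h,k,w} use ∅
  b1 def {h} use ∅
  b2 def {k,n} use {h,k}
  b3 def {h} use {h,k}
  b4 def {k,w} use ∅
  b5 def {h} use {k}

Backward fixpoint:
  b0: in=∅ out={h,k}
  b1: in={k} out={h,k}
  b2: in={h,k} out={h,k}
  b3: in={h,k} out={k}
  b4: in=∅ out={k}
  b5: in={k} out=∅

Interference:
  h: {k,n}
  k: {h,n,w}
  n: {h,k}
  w: {k}

N(n) = ["h", "k"]

Answer: ["h", "k"]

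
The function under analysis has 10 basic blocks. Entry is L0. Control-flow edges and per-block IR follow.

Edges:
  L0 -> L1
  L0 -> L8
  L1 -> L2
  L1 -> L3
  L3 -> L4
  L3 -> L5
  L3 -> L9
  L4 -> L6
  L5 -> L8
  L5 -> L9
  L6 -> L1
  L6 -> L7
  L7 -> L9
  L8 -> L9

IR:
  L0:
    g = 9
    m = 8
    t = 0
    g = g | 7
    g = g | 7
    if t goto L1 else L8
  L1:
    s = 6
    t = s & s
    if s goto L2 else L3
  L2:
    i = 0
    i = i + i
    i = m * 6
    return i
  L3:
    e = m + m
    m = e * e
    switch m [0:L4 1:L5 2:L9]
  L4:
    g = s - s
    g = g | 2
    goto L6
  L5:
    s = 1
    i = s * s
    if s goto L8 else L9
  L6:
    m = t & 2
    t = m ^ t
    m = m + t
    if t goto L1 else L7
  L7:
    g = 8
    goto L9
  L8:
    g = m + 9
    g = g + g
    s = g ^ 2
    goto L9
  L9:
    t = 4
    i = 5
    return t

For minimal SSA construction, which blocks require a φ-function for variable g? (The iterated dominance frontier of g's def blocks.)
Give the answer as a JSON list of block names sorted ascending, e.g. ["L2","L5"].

Answer: ["L1", "L8", "L9"]

Working:
idom tree: L1←L0 L2←L1 L3←L1 L4←L3 L5←L3 L6←L4 L7←L6 L8←L0 L9←L0
Dom∩ at merges:
  L1: preds {L0,L6}: {L0} ∩ {L0,L1,L3,L4,L6} = {L0}; idom=L0
  L8: preds {L0,L5}: {L0} ∩ {L0,L1,L3,L5} = {L0}; idom=L0
  L9: preds {L3,L5,L7,L8}: {L0,L1,L3} ∩ {L0,L1,L3,L5} ∩ {L0,L1,L3,L4,L6,L7} ∩ {L0,L8} = {L0}; idom=L0

Frontier:
  join L1 pred L0: · stop@L0
  join L1 pred L6: L6→L4→L3→L1 stop@L0
  join L8 pred L0: · stop@L0
  join L8 pred L5: L5→L3→L1 stop@L0
  join L9 pred L3: L3→L1 stop@L0
  join L9 pred L5: L5→L3→L1 stop@L0
  join L9 pred L7: L7→L6→L4→L3→L1 stop@L0
  join L9 pred L8: L8 stop@L0
  L0: DF=∅
  L1: DF={L1,L8,L9}
  L2: DF=∅
  L3: DF={L1,L8,L9}
  L4: DF={L1,L9}
  L5: DF={L8,L9}
  L6: DF={L1,L9}
  L7: DF={L9}
  L8: DF={L9}
  L9: DF=∅

φ for g: defs {L0,L4,L7,L8}
  DF⁺ = {L1,L8,L9}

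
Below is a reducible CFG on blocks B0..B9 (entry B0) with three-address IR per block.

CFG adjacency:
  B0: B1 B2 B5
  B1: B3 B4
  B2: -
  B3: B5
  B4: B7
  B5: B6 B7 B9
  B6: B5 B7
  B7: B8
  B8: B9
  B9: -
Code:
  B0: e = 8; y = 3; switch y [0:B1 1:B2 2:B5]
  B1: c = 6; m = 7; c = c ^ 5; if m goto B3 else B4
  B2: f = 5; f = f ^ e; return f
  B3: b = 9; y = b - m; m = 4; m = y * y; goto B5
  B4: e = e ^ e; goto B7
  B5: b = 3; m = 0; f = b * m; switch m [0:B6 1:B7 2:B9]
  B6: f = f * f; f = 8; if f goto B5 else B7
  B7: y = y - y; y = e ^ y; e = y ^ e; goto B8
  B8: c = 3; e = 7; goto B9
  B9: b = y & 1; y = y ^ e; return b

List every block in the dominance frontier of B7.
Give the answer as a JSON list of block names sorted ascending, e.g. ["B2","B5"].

idom tree: B1←B0 B2←B0 B3←B1 B4←B1 B5←B0 B6←B5 B7←B0 B8←B7 B9←B0
Join-block Dom:
  B5: preds {B0,B3,B6}: {B0} ∩ {B0,B1,B3} ∩ {B0,B5,B6} = {B0}; idom=B0
  B7: preds {B4,B5,B6}: {B0,B1,B4} ∩ {B0,B5} ∩ {B0,B5,B6} = {B0}; idom=B0
  B9: preds {B5,B8}: {B0,B5} ∩ {B0,B7,B8} = {B0}; idom=B0

DF derivation:
  join B5 pred B0: · stop@B0
  join B5 pred B3: B3→B1 stop@B0
  join B5 pred B6: B6→B5 stop@B0
  join B7 pred B4: B4→B1 stop@B0
  join B7 pred B5: B5 stop@B0
  join B7 pred B6: B6→B5 stop@B0
  join B9 pred B5: B5 stop@B0
  join B9 pred B8: B8→B7 stop@B0
  B0: DF=∅
  B1: DF={B5,B7}
  B2: DF=∅
  B3: DF={B5}
  B4: DF={B7}
  B5: DF={B5,B7,B9}
  B6: DF={B5,B7}
  B7: DF={B9}
  B8: DF={B9}
  B9: DF=∅

DF(B7) = ["B9"]

Answer: ["B9"]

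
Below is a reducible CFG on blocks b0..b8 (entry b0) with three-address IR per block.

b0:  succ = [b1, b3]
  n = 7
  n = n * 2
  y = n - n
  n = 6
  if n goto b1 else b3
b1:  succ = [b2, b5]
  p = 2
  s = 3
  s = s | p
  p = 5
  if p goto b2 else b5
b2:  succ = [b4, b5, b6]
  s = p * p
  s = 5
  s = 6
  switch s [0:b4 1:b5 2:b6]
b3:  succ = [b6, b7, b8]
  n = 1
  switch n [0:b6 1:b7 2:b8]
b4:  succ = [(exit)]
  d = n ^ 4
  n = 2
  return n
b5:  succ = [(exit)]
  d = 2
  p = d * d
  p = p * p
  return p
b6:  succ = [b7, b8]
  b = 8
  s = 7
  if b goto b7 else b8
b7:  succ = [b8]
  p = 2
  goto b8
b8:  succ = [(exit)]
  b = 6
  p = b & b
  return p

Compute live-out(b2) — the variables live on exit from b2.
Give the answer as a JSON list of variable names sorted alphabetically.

def/use:
  b0 def {n,y} use ∅
  b1 def {p,s} use ∅
  b2 def {s} use {p}
  b3 def {n} use ∅
  b4 def {d,n} use {n}
  b5 def {d,p} use ∅
  b6 def {b,s} use ∅
  b7 def {p} use ∅
  b8 def {b,p} use ∅

Backward fixpoint:
  live b0: ∅→{n}
  live b1: {n}→{n,p}
  live b2: {n,p}→{n}
  live b3: ∅→∅
  live b4: {n}→∅
  live b5: ∅→∅
  live b6: ∅→∅
  live b7: ∅→∅
  live b8: ∅→∅

live-out(b2) = ["n"]

Answer: ["n"]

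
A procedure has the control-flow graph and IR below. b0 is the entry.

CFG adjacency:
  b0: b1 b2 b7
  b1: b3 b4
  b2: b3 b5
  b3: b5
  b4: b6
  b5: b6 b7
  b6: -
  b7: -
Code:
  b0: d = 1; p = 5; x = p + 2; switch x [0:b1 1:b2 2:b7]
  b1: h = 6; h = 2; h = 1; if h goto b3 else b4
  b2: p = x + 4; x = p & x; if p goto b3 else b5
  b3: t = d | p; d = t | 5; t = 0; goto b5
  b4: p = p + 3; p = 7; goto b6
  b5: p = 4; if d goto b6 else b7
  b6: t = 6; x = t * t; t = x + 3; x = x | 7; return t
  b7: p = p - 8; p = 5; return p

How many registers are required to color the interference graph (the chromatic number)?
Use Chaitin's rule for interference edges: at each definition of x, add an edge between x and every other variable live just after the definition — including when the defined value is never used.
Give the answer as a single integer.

Per-block:
  b0: {d,p,x} / ∅
  b1: {h} / ∅
  b2: {p,x} / {x}
  b3: {d,t} / {d,p}
  b4: {p} / {p}
  b5: {p} / {d}
  b6: {t,x} / ∅
  b7: {p} / {p}

Backward fixpoint:
  b0 li=∅ lo={d,p,x}
  b1 li={d,p} lo={d,p}
  b2 li={d,x} lo={d,p}
  b3 li={d,p} lo={d}
  b4 li={p} lo=∅
  b5 li={d} lo={p}
  b6 li=∅ lo=∅
  b7 li={p} lo=∅

Interfere edges:
  d↔{h,p,t,x}
  h↔{d,p}
  p↔{d,h,x}
  t↔{d,x}
  x↔{d,p,t}

Colouring:
  lower bound: {d,h,p} mutually conflict ⇒ χ ≥ 3
  3-colouring: r0={d}  r1={p,t}  r2={h,x}
  χ = 3

Answer: 3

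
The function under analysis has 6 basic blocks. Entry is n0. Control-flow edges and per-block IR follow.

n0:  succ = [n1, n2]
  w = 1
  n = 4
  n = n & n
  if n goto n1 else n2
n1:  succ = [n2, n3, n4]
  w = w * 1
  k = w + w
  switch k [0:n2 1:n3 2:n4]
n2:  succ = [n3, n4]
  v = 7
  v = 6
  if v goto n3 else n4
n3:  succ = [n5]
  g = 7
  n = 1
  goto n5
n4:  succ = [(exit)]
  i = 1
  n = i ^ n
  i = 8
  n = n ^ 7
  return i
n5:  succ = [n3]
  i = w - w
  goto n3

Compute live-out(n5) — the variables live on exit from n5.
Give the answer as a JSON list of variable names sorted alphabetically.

def/use:
  n0: def={n,w} ue=∅
  n1: def={k,w} ue={w}
  n2: def={v} ue=∅
  n3: def={g,n} ue=∅
  n4: def={i,n} ue={n}
  n5: def={i} ue={w}

Liveness:
  n0 li=∅ lo={n,w}
  n1 li={n,w} lo={n,w}
  n2 li={n,w} lo={n,w}
  n3 li={w} lo={w}
  n4 li={n} lo=∅
  n5 li={w} lo={w}

live-out(n5) = ["w"]

Answer: ["w"]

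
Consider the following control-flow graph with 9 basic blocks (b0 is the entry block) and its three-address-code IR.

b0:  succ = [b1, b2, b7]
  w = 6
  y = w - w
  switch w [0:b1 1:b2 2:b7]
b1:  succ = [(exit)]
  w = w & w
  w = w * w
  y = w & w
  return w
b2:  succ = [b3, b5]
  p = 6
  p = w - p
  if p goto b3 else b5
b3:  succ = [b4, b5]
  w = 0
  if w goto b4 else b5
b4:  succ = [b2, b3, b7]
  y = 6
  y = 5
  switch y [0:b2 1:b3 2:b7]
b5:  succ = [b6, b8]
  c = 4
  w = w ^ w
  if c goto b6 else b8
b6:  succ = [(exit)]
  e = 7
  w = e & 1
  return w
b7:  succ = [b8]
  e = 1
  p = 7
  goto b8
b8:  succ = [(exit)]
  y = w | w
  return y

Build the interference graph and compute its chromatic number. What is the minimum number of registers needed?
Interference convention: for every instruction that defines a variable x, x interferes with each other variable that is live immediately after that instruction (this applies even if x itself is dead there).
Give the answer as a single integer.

def/use:
  b0 def {w,y} use ∅
  b1 def {w,y} use {w}
  b2 def {p} use {w}
  b3 def {w} use ∅
  b4 def {y} use ∅
  b5 def {c,w} use {w}
  b6 def {e,w} use ∅
  b7 def {e,p} use ∅
  b8 def {y} use {w}

Backward fixpoint:
  b0 li=∅ lo={w}
  b1 li={w} lo=∅
  b2 li={w} lo={w}
  b3 li=∅ lo={w}
  b4 li={w} lo={w}
  b5 li={w} lo={w}
  b6 li=∅ lo=∅
  b7 li={w} lo={w}
  b8 li={w} lo=∅

Interference:
  c: {w}
  e: {w}
  p: {w}
  w: {c,e,p,y}
  y: {w}

Chromatic number:
  {c,w} pairwise interfere (2-clique) ⇒ χ ≥ 2
  assign c→r1 e→r1 p→r1 w→r0 y→r1 — no edge inside a register ⇒ χ ≤ 2
  χ = 2

Answer: 2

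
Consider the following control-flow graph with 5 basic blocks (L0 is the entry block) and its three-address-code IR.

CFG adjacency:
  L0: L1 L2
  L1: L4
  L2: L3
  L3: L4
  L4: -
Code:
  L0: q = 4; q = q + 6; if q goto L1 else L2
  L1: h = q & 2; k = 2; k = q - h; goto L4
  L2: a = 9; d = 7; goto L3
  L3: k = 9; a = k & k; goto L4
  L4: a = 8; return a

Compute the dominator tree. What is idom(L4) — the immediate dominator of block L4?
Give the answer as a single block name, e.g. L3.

Answer: L0

Working:
idom tree: L1←L0 L2←L0 L3←L2 L4←L0
Join-block Dom:
  L4: preds {L1,L3}: {L0,L1} ∩ {L0,L2,L3} = {L0}; idom=L0

idom(L4) = L0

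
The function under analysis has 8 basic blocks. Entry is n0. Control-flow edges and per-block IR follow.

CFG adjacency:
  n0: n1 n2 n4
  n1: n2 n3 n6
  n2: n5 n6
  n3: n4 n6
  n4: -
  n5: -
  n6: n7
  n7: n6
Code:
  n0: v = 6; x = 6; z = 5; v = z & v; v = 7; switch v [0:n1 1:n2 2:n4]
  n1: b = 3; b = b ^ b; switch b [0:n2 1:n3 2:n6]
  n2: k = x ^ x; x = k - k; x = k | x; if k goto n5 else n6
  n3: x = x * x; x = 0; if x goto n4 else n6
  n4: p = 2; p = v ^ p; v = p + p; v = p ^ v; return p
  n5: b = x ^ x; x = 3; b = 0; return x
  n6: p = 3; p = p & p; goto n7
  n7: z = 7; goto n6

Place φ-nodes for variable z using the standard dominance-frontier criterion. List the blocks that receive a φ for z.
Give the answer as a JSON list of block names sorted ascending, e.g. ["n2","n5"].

idom tree: n1←n0 n2←n0 n3←n1 n4←n0 n5←n2 n6←n0 n7←n6
Join-block Dom:
  n2: preds {n0,n1}: {n0} ∩ {n0,n1} = {n0}; idom=n0
  n4: preds {n0,n3}: {n0} ∩ {n0,n1,n3} = {n0}; idom=n0
  n6: preds {n1,n2,n3,n7}: {n0,n1} ∩ {n0,n2} ∩ {n0,n1,n3} ∩ {n0,n6,n7} = {n0}; idom=n0

Frontier:
  n2←n0: walk · to n0
  n2←n1: walk n1 to n0
  n4←n0: walk · to n0
  n4←n3: walk n3→n1 to n0
  n6←n1: walk n1 to n0
  n6←n2: walk n2 to n0
  n6←n3: walk n3→n1 to n0
  n6←n7: walk n7→n6 to n0
  n0: DF=∅
  n1: DF={n2,n4,n6}
  n2: DF={n6}
  n3: DF={n4,n6}
  n4: DF=∅
  n5: DF=∅
  n6: DF={n6}
  n7: DF={n6}

φ for z: defs {n0,n7}
  DF⁺ = {n6}

Answer: ["n6"]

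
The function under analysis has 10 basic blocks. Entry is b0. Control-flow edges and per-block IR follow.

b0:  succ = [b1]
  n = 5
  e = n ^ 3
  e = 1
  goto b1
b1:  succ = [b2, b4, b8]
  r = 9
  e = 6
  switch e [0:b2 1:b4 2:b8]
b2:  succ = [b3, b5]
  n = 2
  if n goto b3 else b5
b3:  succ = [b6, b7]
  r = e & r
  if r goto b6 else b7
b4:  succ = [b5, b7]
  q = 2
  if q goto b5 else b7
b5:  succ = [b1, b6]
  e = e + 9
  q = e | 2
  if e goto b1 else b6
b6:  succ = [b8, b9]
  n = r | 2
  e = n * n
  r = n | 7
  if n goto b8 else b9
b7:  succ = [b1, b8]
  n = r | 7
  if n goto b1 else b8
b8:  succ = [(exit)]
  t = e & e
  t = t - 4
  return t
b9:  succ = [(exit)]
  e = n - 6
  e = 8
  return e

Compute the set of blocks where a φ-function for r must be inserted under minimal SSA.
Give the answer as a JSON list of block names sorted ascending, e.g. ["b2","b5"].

Answer: ["b1", "b6", "b7", "b8"]

Derivation:
idom tree: b1←b0 b2←b1 b3←b2 b4←b1 b5←b1 b6←b1 b7←b1 b8←b1 b9←b6
Dom∩ at merges:
  b1: preds {b0,b5,b7}: {b0} ∩ {b0,b1,b5} ∩ {b0,b1,b7} = {b0}; idom=b0
  b5: preds {b2,b4}: {b0,b1,b2} ∩ {b0,b1,b4} = {b0,b1}; idom=b1
  b6: preds {b3,b5}: {b0,b1,b2,b3} ∩ {b0,b1,b5} = {b0,b1}; idom=b1
  b7: preds {b3,b4}: {b0,b1,b2,b3} ∩ {b0,b1,b4} = {b0,b1}; idom=b1
  b8: preds {b1,b6,b7}: {b0,b1} ∩ {b0,b1,b6} ∩ {b0,b1,b7} = {b0,b1}; idom=b1

Frontier:
  b1←b0: walk · to b0
  b1←b5: walk b5→b1 to b0
  b1←b7: walk b7→b1 to b0
  b5←b2: walk b2 to b1
  b5←b4: walk b4 to b1
  b6←b3: walk b3→b2 to b1
  b6←b5: walk b5 to b1
  b7←b3: walk b3→b2 to b1
  b7←b4: walk b4 to b1
  b8←b1: walk · to b1
  b8←b6: walk b6 to b1
  b8←b7: walk b7 to b1
  b0: DF=∅
  b1: DF={b1}
  b2: DF={b5,b6,b7}
  b3: DF={b6,b7}
  b4: DF={b5,b7}
  b5: DF={b1,b6}
  b6: DF={b8}
  b7: DF={b1,b8}
  b8: DF=∅
  b9: DF=∅

φ for r: defs {b1,b3,b6}
  DF⁺ = {b1,b6,b7,b8}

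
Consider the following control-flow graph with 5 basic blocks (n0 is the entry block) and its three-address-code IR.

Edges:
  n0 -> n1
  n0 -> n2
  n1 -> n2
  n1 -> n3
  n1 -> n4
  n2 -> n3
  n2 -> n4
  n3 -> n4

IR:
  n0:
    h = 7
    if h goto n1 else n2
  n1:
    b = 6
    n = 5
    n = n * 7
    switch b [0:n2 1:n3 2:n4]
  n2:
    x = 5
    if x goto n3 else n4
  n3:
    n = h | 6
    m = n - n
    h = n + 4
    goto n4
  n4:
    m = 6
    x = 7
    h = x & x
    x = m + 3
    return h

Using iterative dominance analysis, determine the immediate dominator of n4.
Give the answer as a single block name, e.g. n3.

idom tree: n1←n0 n2←n0 n3←n0 n4←n0
Dom∩ at merges:
  n2: preds {n0,n1}: {n0} ∩ {n0,n1} = {n0}; idom=n0
  n3: preds {n1,n2}: {n0,n1} ∩ {n0,n2} = {n0}; idom=n0
  n4: preds {n1,n2,n3}: {n0,n1} ∩ {n0,n2} ∩ {n0,n3} = {n0}; idom=n0

idom(n4) = n0

Answer: n0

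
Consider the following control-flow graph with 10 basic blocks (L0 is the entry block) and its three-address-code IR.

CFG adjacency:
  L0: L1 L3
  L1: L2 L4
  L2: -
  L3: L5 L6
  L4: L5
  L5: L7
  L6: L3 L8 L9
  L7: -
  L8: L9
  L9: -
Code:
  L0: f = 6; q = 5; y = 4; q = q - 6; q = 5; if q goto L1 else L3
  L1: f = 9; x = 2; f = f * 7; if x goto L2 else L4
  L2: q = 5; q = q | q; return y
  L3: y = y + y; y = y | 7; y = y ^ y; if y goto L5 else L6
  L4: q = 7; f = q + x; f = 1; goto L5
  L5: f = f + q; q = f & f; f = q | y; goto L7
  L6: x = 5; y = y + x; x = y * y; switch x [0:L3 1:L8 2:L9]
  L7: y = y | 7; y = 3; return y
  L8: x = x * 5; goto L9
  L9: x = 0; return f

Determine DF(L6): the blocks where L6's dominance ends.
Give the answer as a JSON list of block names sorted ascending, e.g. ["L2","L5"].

Answer: ["L3"]

Analysis:
idom tree: L1←L0 L2←L1 L3←L0 L4←L1 L5←L0 L6←L3 L7←L5 L8←L6 L9←L6
Join-block Dom:
  L3: preds {L0,L6}: {L0} ∩ {L0,L3,L6} = {L0}; idom=L0
  L5: preds {L3,L4}: {L0,L3} ∩ {L0,L1,L4} = {L0}; idom=L0
  L9: preds {L6,L8}: {L0,L3,L6} ∩ {L0,L3,L6,L8} = {L0,L3,L6}; idom=L6

DF walk-up:
  join L3 pred L0: · stop@L0
  join L3 pred L6: L6→L3 stop@L0
  join L5 pred L3: L3 stop@L0
  join L5 pred L4: L4→L1 stop@L0
  join L9 pred L6: · stop@L6
  join L9 pred L8: L8 stop@L6
  L0: DF=∅
  L1: DF={L5}
  L2: DF=∅
  L3: DF={L3,L5}
  L4: DF={L5}
  L5: DF=∅
  L6: DF={L3}
  L7: DF=∅
  L8: DF={L9}
  L9: DF=∅

DF(L6) = ["L3"]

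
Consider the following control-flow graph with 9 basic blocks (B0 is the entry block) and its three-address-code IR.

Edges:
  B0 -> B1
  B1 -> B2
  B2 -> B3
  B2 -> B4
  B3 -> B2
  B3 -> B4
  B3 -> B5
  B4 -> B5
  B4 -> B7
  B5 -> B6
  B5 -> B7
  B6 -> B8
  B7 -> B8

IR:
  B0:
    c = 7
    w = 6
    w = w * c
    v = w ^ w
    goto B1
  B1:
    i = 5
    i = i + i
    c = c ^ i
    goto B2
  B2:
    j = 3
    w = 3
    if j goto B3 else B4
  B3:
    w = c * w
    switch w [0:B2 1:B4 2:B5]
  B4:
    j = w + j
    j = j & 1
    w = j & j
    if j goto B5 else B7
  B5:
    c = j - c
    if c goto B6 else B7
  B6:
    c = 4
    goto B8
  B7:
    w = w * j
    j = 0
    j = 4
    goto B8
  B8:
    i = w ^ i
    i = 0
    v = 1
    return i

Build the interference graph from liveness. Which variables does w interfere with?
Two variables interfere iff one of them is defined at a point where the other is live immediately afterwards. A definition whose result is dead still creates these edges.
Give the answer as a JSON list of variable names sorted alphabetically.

Per-block:
  B0: {c,v,w} / ∅
  B1: {c,i} / {c}
  B2: {j,w} / ∅
  B3: {w} / {c,w}
  B4: {j,w} / {j,w}
  B5: {c} / {c,j}
  B6: {c} / ∅
  B7: {j,w} / {j,w}
  B8: {i,v} / {i,w}

Liveness:
  B0: in=∅ out={c}
  B1: in={c} out={c,i}
  B2: in={c,i} out={c,i,j,w}
  B3: in={c,i,j,w} out={c,i,j,w}
  B4: in={c,i,j,w} out={c,i,j,w}
  B5: in={c,i,j,w} out={i,j,w}
  B6: in={i,w} out={i,w}
  B7: in={i,j,w} out={i,w}
  B8: in={i,w} out=∅

Conflict graph:
  c: {i,j,v,w}
  i: {c,j,v,w}
  j: {c,i,w}
  v: {c,i}
  w: {c,i,j}

N(w) = ["c", "i", "j"]

Answer: ["c", "i", "j"]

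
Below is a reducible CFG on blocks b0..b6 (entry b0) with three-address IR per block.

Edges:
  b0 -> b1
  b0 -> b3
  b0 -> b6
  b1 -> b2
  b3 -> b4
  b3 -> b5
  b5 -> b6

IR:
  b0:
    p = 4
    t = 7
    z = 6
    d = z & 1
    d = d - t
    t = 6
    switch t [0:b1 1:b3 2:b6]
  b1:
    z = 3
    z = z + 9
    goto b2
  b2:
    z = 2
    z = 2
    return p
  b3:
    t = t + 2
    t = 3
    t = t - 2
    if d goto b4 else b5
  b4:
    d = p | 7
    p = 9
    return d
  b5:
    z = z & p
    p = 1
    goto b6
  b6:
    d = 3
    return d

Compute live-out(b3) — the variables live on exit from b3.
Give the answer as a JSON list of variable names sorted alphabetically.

Per-block:
  b0: def={d,p,t,z} ue=∅
  b1: def={z} ue=∅
  b2: def={z} ue={p}
  b3: def={t} ue={d,t}
  b4: def={d,p} ue={p}
  b5: def={p,z} ue={p,z}
  b6: def={d} ue=∅

Live sets:
  live b0: ∅→{d,p,t,z}
  live b1: {p}→{p}
  live b2: {p}→∅
  live b3: {d,p,t,z}→{p,z}
  live b4: {p}→∅
  live b5: {p,z}→∅
  live b6: ∅→∅

live-out(b3) = ["p", "z"]

Answer: ["p", "z"]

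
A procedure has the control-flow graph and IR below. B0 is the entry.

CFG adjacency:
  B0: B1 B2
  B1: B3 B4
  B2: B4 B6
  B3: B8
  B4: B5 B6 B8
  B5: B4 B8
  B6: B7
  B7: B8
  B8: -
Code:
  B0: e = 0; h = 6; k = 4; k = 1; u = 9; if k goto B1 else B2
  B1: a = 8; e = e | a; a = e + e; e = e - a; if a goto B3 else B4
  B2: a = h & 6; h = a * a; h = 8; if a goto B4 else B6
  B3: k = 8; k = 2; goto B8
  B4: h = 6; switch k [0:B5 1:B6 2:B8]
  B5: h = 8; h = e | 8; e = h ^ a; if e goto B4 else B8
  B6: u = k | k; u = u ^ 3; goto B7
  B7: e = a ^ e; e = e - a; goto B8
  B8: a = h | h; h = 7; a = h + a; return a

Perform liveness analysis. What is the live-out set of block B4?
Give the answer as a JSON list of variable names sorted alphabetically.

def/use:
  B0 def {e,h,k,u} use ∅
  B1 def {a,e} use {e}
  B2 def {a,h} use {h}
  B3 def {k} use ∅
  B4 def {h} use {k}
  B5 def {e,h} use {a,e}
  B6 def {u} use {k}
  B7 def {e} use {a,e}
  B8 def {a,h} use {h}

Backward fixpoint:
  live B0: ∅→{e,h,k}
  live B1: {e,h,k}→{a,e,h,k}
  live B2: {e,h,k}→{a,e,h,k}
  live B3: {h}→{h}
  live B4: {a,e,k}→{a,e,h,k}
  live B5: {a,e,k}→{a,e,h,k}
  live B6: {a,e,h,k}→{a,e,h}
  live B7: {a,e,h}→{h}
  live B8: {h}→∅

live-out(B4) = ["a", "e", "h", "k"]

Answer: ["a", "e", "h", "k"]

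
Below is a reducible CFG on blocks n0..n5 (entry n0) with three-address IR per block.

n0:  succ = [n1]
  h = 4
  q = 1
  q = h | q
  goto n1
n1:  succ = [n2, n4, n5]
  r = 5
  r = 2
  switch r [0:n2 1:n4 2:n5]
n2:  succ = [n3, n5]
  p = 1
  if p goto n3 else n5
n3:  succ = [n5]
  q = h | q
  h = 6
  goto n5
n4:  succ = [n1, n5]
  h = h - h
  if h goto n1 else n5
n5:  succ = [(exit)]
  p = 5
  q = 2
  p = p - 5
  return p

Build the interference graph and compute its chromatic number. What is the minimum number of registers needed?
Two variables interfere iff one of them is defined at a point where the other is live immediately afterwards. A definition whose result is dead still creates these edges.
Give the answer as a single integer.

Per-block:
  n0 def {h,q} use ∅
  n1 def {r} use ∅
  n2 def {p} use ∅
  n3 def {h,q} use {h,q}
  n4 def {h} use {h}
  n5 def {p,q} use ∅

Liveness:
  live n0: ∅→{h,q}
  live n1: {h,q}→{h,q}
  live n2: {h,q}→{h,q}
  live n3: {h,q}→∅
  live n4: {h,q}→{h,q}
  live n5: ∅→∅

Interfere edges:
  h — {p,q,r}
  p — {h,q}
  q — {h,p,r}
  r — {h,q}

Colouring:
  {h,p,q} pairwise interfere (3-clique) ⇒ χ ≥ 3
  3-colouring: R0={h}  R1={q}  R2={p,r}
  χ = 3

Answer: 3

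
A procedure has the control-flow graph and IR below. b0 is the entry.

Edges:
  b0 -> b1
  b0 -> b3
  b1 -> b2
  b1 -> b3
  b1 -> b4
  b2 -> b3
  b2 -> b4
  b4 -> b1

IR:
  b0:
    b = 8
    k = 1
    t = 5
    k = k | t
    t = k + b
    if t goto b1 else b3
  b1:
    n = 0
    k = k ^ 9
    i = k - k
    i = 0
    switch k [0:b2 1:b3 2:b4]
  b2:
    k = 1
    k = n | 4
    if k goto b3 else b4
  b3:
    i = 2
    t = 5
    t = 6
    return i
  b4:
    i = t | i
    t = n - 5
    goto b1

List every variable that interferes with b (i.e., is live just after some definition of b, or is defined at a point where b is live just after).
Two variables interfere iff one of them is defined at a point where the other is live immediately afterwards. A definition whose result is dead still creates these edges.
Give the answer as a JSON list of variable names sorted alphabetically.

Answer: ["k", "t"]

Working:
def/use:
  b0: {b,k,t} / ∅
  b1: {i,k,n} / {k}
  b2: {k} / {n}
  b3: {i,t} / ∅
  b4: {i,t} / {i,n,t}

Liveness:
  b0: in=∅ out={k,t}
  b1: in={k,t} out={i,k,n,t}
  b2: in={i,n,t} out={i,k,n,t}
  b3: in=∅ out=∅
  b4: in={i,k,n,t} out={k,t}

Interfere edges:
  b↔{k,t}
  i↔{k,n,t}
  k↔{b,i,n,t}
  n↔{i,k,t}
  t↔{b,i,k,n}

N(b) = ["k", "t"]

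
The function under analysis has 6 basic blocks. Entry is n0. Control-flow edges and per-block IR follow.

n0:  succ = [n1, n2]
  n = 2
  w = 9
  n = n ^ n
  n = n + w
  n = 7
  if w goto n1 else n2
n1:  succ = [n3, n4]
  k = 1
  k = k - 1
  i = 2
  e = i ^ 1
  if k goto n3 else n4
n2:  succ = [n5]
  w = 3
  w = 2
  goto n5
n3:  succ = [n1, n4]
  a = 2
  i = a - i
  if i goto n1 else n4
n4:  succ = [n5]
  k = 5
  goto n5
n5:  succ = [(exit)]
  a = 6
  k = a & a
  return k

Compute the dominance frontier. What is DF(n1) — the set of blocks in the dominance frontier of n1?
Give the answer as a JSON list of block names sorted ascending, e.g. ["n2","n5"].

idom tree: n1←n0 n2←n0 n3←n1 n4←n1 n5←n0
Join-block Dom:
  n1: preds {n0,n3}: {n0} ∩ {n0,n1,n3} = {n0}; idom=n0
  n4: preds {n1,n3}: {n0,n1} ∩ {n0,n1,n3} = {n0,n1}; idom=n1
  n5: preds {n2,n4}: {n0,n2} ∩ {n0,n1,n4} = {n0}; idom=n0

DF walk-up:
  join n1 pred n0: · stop@n0
  join n1 pred n3: n3→n1 stop@n0
  join n4 pred n1: · stop@n1
  join n4 pred n3: n3 stop@n1
  join n5 pred n2: n2 stop@n0
  join n5 pred n4: n4→n1 stop@n0
  n0 → ∅
  n1 → {n1,n5}
  n2 → {n5}
  n3 → {n1,n4}
  n4 → {n5}
  n5 → ∅

DF(n1) = ["n1", "n5"]

Answer: ["n1", "n5"]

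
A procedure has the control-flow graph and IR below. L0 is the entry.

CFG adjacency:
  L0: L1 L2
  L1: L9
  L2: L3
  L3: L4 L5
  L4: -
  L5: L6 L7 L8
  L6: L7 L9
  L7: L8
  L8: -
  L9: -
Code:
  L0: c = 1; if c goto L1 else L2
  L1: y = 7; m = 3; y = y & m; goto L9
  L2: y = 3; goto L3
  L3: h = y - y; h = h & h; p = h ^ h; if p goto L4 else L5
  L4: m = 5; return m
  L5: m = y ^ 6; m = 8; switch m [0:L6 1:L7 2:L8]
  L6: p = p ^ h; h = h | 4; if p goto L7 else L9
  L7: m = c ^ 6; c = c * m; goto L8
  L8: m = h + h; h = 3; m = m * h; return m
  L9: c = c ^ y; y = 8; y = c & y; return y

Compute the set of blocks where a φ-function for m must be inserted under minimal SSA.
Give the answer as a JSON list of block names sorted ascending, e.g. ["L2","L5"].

idom tree: L1←L0 L2←L0 L3←L2 L4←L3 L5←L3 L6←L5 L7←L5 L8←L5 L9←L0
Dom∩ at merges:
  L7: preds {L5,L6}: {L0,L2,L3,L5} ∩ {L0,L2,L3,L5,L6} = {L0,L2,L3,L5}; idom=L5
  L8: preds {L5,L7}: {L0,L2,L3,L5} ∩ {L0,L2,L3,L5,L7} = {L0,L2,L3,L5}; idom=L5
  L9: preds {L1,L6}: {L0,L1} ∩ {L0,L2,L3,L5,L6} = {L0}; idom=L0

Frontier:
  L7←L5: walk · to L5
  L7←L6: walk L6 to L5
  L8←L5: walk · to L5
  L8←L7: walk L7 to L5
  L9←L1: walk L1 to L0
  L9←L6: walk L6→L5→L3→L2 to L0
  L0: DF=∅
  L1: DF={L9}
  L2: DF={L9}
  L3: DF={L9}
  L4: DF=∅
  L5: DF={L9}
  L6: DF={L7,L9}
  L7: DF={L8}
  L8: DF=∅
  L9: DF=∅

φ for m: defs {L1,L4,L5,L7,L8}
  DF⁺ = {L8,L9}

Answer: ["L8", "L9"]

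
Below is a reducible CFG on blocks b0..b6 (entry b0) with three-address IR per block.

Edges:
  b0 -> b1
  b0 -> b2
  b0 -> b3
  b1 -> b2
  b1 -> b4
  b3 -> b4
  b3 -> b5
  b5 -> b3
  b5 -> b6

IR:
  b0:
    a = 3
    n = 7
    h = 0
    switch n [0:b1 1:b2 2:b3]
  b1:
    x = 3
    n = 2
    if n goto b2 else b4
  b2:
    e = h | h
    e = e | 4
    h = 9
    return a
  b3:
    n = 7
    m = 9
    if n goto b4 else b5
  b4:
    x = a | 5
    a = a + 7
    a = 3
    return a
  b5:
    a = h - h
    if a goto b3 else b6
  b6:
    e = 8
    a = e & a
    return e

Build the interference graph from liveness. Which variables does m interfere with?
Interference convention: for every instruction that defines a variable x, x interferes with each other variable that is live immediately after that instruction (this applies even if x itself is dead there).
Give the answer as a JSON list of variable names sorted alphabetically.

def/use:
  b0 def {a,h,n} use ∅
  b1 def {n,x} use ∅
  b2 def {e,h} use {a,h}
  b3 def {m,n} use ∅
  b4 def {a,x} use {a}
  b5 def {a} use {h}
  b6 def {a,e} use {a}

Liveness:
  live b0: ∅→{a,h}
  live b1: {a,h}→{a,h}
  live b2: {a,h}→∅
  live b3: {a,h}→{a,h}
  live b4: {a}→∅
  live b5: {h}→{a,h}
  live b6: {a}→∅

Interfere edges:
  a: {e,h,m,n,x}
  e: {a}
  h: {a,m,n,x}
  m: {a,h,n}
  n: {a,h,m}
  x: {a,h}

N(m) = ["a", "h", "n"]

Answer: ["a", "h", "n"]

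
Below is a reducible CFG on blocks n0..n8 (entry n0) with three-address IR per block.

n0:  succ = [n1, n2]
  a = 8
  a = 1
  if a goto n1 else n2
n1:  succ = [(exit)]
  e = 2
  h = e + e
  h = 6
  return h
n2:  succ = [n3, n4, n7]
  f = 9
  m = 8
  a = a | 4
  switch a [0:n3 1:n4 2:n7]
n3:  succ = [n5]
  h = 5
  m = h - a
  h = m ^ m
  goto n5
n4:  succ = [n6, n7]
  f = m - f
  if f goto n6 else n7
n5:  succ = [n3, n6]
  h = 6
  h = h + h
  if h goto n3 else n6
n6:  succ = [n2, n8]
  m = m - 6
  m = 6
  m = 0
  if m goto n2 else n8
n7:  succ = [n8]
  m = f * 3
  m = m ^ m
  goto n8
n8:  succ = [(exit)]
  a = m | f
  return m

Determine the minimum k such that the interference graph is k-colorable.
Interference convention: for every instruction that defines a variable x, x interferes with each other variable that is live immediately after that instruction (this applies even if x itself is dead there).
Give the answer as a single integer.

Answer: 4

Derivation:
Block summaries:
  n0: def={a} ue=∅
  n1: def={e,h} ue=∅
  n2: def={a,f,m} ue={a}
  n3: def={h,m} ue={a}
  n4: def={f} ue={f,m}
  n5: def={h} ue=∅
  n6: def={m} ue={m}
  n7: def={m} ue={f}
  n8: def={a} ue={f,m}

Backward fixpoint:
  n0 li=∅ lo={a}
  n1 li=∅ lo=∅
  n2 li={a} lo={a,f,m}
  n3 li={a,f} lo={a,f,m}
  n4 li={a,f,m} lo={a,f,m}
  n5 li={a,f,m} lo={a,f,m}
  n6 li={a,f,m} lo={a,f,m}
  n7 li={f} lo={f,m}
  n8 li={f,m} lo=∅

Interference:
  a — {f,h,m}
  e — ∅
  f — {a,h,m}
  h — {a,f,m}
  m — {a,f,h}

Chromatic number:
  clique {a,f,h,m} ⇒ need ≥ 4
  assign a→c0 e→c0 f→c1 h→c2 m→c3 — no edge inside a register ⇒ χ ≤ 4
  χ = 4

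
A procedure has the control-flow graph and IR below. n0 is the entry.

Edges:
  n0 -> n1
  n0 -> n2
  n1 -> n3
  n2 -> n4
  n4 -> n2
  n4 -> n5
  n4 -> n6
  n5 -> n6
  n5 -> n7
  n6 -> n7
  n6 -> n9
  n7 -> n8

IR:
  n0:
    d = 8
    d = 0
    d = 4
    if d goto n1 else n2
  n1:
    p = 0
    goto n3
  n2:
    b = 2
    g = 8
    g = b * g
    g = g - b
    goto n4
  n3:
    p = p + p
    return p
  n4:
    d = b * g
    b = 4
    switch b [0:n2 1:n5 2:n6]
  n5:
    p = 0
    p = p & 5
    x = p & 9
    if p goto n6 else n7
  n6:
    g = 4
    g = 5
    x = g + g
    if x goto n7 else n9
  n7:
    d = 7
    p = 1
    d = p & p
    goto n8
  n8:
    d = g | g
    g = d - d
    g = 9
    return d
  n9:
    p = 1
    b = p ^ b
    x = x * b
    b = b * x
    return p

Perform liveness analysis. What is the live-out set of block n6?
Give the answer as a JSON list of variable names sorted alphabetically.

Answer: ["b", "g", "x"]

Derivation:
def/use:
  n0: {d} / ∅
  n1: {p} / ∅
  n2: {b,g} / ∅
  n3: {p} / {p}
  n4: {b,d} / {b,g}
  n5: {p,x} / ∅
  n6: {g,x} / ∅
  n7: {d,p} / ∅
  n8: {d,g} / {g}
  n9: {b,p,x} / {b,x}

Liveness:
  live n0: ∅→∅
  live n1: ∅→{p}
  live n2: ∅→{b,g}
  live n3: {p}→∅
  live n4: {b,g}→{b,g}
  live n5: {b,g}→{b,g}
  live n6: {b}→{b,g,x}
  live n7: {g}→{g}
  live n8: {g}→∅
  live n9: {b,x}→∅

live-out(n6) = ["b", "g", "x"]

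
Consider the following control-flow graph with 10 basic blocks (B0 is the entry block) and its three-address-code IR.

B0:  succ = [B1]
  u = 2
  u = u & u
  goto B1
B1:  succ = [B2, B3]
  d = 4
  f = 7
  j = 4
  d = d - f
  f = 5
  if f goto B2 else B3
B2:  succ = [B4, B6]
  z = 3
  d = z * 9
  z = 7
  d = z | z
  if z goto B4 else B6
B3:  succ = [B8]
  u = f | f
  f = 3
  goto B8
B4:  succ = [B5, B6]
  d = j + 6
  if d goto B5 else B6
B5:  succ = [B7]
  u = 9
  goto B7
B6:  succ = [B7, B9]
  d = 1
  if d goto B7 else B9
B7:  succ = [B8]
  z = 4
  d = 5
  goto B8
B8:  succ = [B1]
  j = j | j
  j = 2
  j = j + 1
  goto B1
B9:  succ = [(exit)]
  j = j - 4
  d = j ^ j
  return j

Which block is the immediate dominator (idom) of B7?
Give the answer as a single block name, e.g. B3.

idom tree: B1←B0 B2←B1 B3←B1 B4←B2 B5←B4 B6←B2 B7←B2 B8←B1 B9←B6
Join-block Dom:
  B1: preds {B0,B8}: {B0} ∩ {B0,B1,B8} = {B0}; idom=B0
  B6: preds {B2,B4}: {B0,B1,B2} ∩ {B0,B1,B2,B4} = {B0,B1,B2}; idom=B2
  B7: preds {B5,B6}: {B0,B1,B2,B4,B5} ∩ {B0,B1,B2,B6} = {B0,B1,B2}; idom=B2
  B8: preds {B3,B7}: {B0,B1,B3} ∩ {B0,B1,B2,B7} = {B0,B1}; idom=B1

idom(B7) = B2

Answer: B2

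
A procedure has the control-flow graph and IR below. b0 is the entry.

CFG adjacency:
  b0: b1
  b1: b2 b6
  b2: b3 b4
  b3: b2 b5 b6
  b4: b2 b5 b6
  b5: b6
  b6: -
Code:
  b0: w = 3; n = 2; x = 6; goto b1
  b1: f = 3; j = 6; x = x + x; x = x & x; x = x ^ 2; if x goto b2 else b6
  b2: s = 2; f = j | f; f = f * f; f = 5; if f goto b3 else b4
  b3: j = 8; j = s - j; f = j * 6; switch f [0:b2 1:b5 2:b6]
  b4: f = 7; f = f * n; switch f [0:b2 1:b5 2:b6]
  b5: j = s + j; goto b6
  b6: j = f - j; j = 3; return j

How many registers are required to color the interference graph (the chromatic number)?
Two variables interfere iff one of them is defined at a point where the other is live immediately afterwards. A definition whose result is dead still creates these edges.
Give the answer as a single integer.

Block summaries:
  b0: def={n,w,x} ue=∅
  b1: def={f,j,x} ue={x}
  b2: def={f,s} ue={f,j}
  b3: def={f,j} ue={s}
  b4: def={f} ue={n}
  b5: def={j} ue={j,s}
  b6: def={j} ue={f,j}

Backward fixpoint:
  b0 li=∅ lo={n,x}
  b1 li={n,x} lo={f,j,n}
  b2 li={f,j,n} lo={j,n,s}
  b3 li={n,s} lo={f,j,n,s}
  b4 li={j,n,s} lo={f,j,n,s}
  b5 li={f,j,s} lo={f,j}
  b6 li={f,j} lo=∅

Interfere edges:
  f↔{j,n,s,x}
  j↔{f,n,s,x}
  n↔{f,j,s,x}
  s↔{f,j,n}
  w↔∅
  x↔{f,j,n}

Chromatic number:
  lower bound: {f,j,n,s} mutually conflict ⇒ χ ≥ 4
  4-colouring: R0={f,w}  R1={j}  R2={n}  R3={s,x}
  χ = 4

Answer: 4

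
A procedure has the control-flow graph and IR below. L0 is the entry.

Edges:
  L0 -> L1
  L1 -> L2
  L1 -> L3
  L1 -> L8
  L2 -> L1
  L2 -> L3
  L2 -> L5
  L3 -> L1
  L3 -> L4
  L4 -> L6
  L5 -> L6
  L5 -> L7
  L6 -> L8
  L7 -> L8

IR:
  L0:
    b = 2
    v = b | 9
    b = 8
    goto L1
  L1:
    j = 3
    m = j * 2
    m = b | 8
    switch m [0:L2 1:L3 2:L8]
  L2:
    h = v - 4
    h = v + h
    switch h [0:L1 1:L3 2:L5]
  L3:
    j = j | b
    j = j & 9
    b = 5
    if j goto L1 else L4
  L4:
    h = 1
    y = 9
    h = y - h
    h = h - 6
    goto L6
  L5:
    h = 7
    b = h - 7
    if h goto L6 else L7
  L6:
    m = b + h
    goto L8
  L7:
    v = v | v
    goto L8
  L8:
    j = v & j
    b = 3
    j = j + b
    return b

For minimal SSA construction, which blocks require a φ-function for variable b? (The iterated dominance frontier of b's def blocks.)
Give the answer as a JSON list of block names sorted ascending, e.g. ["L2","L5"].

idom tree: L1←L0 L2←L1 L3←L1 L4←L3 L5←L2 L6←L1 L7←L5 L8←L1
Dom∩ at merges:
  L1: preds {L0,L2,L3}: {L0} ∩ {L0,L1,L2} ∩ {L0,L1,L3} = {L0}; idom=L0
  L3: preds {L1,L2}: {L0,L1} ∩ {L0,L1,L2} = {L0,L1}; idom=L1
  L6: preds {L4,L5}: {L0,L1,L3,L4} ∩ {L0,L1,L2,L5} = {L0,L1}; idom=L1
  L8: preds {L1,L6,L7}: {L0,L1} ∩ {L0,L1,L6} ∩ {L0,L1,L2,L5,L7} = {L0,L1}; idom=L1

DF walk-up:
  L1←L0: walk · to L0
  L1←L2: walk L2→L1 to L0
  L1←L3: walk L3→L1 to L0
  L3←L1: walk · to L1
  L3←L2: walk L2 to L1
  L6←L4: walk L4→L3 to L1
  L6←L5: walk L5→L2 to L1
  L8←L1: walk · to L1
  L8←L6: walk L6 to L1
  L8←L7: walk L7→L5→L2 to L1
  L0: DF=∅
  L1: DF={L1}
  L2: DF={L1,L3,L6,L8}
  L3: DF={L1,L6}
  L4: DF={L6}
  L5: DF={L6,L8}
  L6: DF={L8}
  L7: DF={L8}
  L8: DF=∅

φ for b: defs {L0,L3,L5,L8}
  DF⁺ = {L1,L6,L8}

Answer: ["L1", "L6", "L8"]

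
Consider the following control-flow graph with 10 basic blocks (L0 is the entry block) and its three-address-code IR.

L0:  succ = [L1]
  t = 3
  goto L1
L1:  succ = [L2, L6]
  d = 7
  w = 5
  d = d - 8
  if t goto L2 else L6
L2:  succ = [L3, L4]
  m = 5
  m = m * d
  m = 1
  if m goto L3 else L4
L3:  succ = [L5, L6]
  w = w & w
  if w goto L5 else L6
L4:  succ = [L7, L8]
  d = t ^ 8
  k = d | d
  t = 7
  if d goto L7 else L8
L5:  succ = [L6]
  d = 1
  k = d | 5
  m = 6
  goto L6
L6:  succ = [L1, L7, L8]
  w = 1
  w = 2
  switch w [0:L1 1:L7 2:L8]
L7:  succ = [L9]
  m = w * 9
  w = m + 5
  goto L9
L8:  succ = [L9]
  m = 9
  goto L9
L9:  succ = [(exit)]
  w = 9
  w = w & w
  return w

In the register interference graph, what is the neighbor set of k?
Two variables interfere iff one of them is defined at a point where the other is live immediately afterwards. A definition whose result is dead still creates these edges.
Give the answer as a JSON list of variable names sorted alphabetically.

def/use:
  L0: def={t} ue=∅
  L1: def={d,w} ue={t}
  L2: def={m} ue={d}
  L3: def={w} ue={w}
  L4: def={d,k,t} ue={t}
  L5: def={d,k,m} ue=∅
  L6: def={w} ue=∅
  L7: def={m,w} ue={w}
  L8: def={m} ue=∅
  L9: def={w} ue=∅

Backward fixpoint:
  live L0: ∅→{t}
  live L1: {t}→{d,t,w}
  live L2: {d,t,w}→{t,w}
  live L3: {t,w}→{t}
  live L4: {t,w}→{w}
  live L5: {t}→{t}
  live L6: {t}→{t,w}
  live L7: {w}→∅
  live L8: ∅→∅
  live L9: ∅→∅

Interference:
  d: {k,m,t,w}
  k: {d,t,w}
  m: {d,t,w}
  t: {d,k,m,w}
  w: {d,k,m,t}

N(k) = ["d", "t", "w"]

Answer: ["d", "t", "w"]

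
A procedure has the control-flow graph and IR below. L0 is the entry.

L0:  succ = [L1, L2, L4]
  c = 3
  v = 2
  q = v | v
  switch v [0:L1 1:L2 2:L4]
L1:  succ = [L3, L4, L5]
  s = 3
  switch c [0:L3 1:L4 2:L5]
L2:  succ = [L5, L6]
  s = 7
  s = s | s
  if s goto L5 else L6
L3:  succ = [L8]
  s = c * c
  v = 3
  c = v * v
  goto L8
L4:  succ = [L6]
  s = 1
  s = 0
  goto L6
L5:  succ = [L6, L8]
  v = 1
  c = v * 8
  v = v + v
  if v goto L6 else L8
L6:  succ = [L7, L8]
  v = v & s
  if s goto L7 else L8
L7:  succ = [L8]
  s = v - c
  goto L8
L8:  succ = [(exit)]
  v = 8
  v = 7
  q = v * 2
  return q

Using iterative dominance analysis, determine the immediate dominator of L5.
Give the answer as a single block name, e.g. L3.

Answer: L0

Working:
idom tree: L1←L0 L2←L0 L3←L1 L4←L0 L5←L0 L6←L0 L7←L6 L8←L0
Dom at joins:
  L4: preds {L0,L1}: {L0} ∩ {L0,L1} = {L0}; idom=L0
  L5: preds {L1,L2}: {L0,L1} ∩ {L0,L2} = {L0}; idom=L0
  L6: preds {L2,L4,L5}: {L0,L2} ∩ {L0,L4} ∩ {L0,L5} = {L0}; idom=L0
  L8: preds {L3,L5,L6,L7}: {L0,L1,L3} ∩ {L0,L5} ∩ {L0,L6} ∩ {L0,L6,L7} = {L0}; idom=L0

idom(L5) = L0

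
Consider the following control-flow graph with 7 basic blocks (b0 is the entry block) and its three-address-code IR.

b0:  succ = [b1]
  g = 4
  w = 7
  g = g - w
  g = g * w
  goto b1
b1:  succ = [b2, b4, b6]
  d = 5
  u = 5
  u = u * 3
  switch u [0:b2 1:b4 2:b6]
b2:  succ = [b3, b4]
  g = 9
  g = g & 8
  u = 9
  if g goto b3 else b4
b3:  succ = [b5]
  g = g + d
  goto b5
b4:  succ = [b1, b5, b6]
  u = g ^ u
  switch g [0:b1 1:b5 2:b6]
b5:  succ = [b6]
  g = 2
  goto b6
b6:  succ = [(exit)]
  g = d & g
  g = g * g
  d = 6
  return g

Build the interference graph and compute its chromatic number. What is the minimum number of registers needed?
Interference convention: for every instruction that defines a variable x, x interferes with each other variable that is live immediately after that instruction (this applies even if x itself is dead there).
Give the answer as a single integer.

Answer: 3

Working:
Per-block:
  b0: def={g,w} ue=∅
  b1: def={d,u} ue=∅
  b2: def={g,u} ue=∅
  b3: def={g} ue={d,g}
  b4: def={u} ue={g,u}
  b5: def={g} ue=∅
  b6: def={d,g} ue={d,g}

Live sets:
  b0: in=∅ out={g}
  b1: in={g} out={d,g,u}
  b2: in={d} out={d,g,u}
  b3: in={d,g} out={d}
  b4: in={d,g,u} out={d,g}
  b5: in={d} out={d,g}
  b6: in={d,g} out=∅

Interference:
  d: {g,u}
  g: {d,u,w}
  u: {d,g}
  w: {g}

Colouring:
  clique {d,g,u} ⇒ need ≥ 3
  3-colouring: R0={g}  R1={d,w}  R2={u}
  χ = 3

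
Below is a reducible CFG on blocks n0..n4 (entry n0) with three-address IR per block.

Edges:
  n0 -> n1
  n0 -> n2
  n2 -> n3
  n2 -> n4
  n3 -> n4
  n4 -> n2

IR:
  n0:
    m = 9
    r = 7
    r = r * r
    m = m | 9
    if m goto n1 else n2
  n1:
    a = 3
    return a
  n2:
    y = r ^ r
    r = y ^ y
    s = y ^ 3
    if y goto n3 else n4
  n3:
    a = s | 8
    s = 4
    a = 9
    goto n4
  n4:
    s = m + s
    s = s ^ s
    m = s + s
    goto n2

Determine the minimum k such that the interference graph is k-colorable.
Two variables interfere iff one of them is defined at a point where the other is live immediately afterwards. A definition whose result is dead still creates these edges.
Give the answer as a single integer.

Block summaries:
  n0: {m,r} / ∅
  n1: {a} / ∅
  n2: {r,s,y} / {r}
  n3: {a,s} / {s}
  n4: {m,s} / {m,s}

Liveness:
  live n0: ∅→{m,r}
  live n1: ∅→∅
  live n2: {m,r}→{m,r,s}
  live n3: {m,r,s}→{m,r,s}
  live n4: {m,r,s}→{m,r}

Conflict graph:
  a: {m,r,s}
  m: {a,r,s,y}
  r: {a,m,s,y}
  s: {a,m,r,y}
  y: {m,r,s}

Chromatic number:
  {a,m,r,s} pairwise interfere (4-clique) ⇒ χ ≥ 4
  assign a→c3 m→c0 r→c1 s→c2 y→c3 — no edge inside a register ⇒ χ ≤ 4
  χ = 4

Answer: 4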